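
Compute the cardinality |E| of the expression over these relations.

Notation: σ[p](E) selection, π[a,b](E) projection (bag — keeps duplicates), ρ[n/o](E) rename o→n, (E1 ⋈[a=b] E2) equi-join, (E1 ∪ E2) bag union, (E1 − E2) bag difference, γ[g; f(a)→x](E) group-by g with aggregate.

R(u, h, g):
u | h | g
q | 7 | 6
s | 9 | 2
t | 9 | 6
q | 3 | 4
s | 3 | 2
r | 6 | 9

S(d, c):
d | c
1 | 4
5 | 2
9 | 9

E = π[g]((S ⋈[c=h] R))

Row counts bottom-up:
  S → 3
  R → 6
  (S ⋈[c=h] R) → 2
  π[g]((S ⋈[c=h] R)) → 2

|E| = 2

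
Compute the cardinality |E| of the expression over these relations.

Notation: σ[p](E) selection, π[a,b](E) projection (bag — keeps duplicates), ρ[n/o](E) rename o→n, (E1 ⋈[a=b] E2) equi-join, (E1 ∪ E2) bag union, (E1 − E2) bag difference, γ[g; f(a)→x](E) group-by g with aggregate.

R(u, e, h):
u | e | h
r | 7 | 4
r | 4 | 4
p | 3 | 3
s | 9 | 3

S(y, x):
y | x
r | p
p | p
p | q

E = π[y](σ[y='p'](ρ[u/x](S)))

Row counts bottom-up:
  S → 3
  ρ[u/x](S) → 3
  σ[y='p'](ρ[u/x](S)) → 2
  π[y](σ[y='p'](ρ[u/x](S))) → 2

|E| = 2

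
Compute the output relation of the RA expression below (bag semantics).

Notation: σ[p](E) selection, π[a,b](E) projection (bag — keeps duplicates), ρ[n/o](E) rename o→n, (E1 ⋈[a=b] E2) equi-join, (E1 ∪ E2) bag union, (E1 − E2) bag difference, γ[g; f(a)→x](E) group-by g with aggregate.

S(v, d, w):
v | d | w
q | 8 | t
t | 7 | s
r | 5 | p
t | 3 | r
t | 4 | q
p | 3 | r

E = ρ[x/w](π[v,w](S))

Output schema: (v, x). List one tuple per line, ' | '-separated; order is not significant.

Per-node cardinality:
  S → 6
  π[v,w](S) → 6
  ρ[x/w](π[v,w](S)) → 6

== RESULT ==
v | x
p | r
q | t
r | p
t | q
t | r
t | s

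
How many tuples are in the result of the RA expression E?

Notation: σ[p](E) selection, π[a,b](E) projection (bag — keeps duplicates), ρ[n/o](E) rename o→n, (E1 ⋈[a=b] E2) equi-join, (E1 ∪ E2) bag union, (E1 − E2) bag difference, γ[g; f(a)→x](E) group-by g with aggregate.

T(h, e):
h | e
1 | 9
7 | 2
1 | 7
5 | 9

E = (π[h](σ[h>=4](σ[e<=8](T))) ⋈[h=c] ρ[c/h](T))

Subexpression sizes:
  T → 4
  σ[e<=8](T) → 2
  σ[h>=4](σ[e<=8](T)) → 1
  π[h](σ[h>=4](σ[e<=8](T))) → 1
  T → 4
  ρ[c/h](T) → 4
  (π[h](σ[h>=4](σ[e<=8](T))) ⋈[h=c] ρ[c/h](T)) → 1

|E| = 1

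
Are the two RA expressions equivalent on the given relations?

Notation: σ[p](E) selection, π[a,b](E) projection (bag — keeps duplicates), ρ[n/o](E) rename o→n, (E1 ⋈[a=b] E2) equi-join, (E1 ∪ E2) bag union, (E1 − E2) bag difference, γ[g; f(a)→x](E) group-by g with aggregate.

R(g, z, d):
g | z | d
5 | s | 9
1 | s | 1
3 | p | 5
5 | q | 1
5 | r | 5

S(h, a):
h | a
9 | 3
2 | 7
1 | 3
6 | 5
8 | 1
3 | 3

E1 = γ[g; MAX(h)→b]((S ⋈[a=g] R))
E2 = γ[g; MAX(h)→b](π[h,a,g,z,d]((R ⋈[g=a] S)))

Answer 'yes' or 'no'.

E1 subexpression sizes:
  S → 6
  R → 5
  (S ⋈[a=g] R) → 7
  γ[g; MAX(h)→b]((S ⋈[a=g] R)) → 3
E2 subexpression sizes:
  R → 5
  S → 6
  (R ⋈[g=a] S) → 7
  π[h,a,g,z,d]((R ⋈[g=a] S)) → 7
  γ[g; MAX(h)→b](π[h,a,g,z,d]((R ⋈[g=a] S))) → 3

E1 and E2 produce the same multiset:
g | b
1 | 8
3 | 9
5 | 6

yes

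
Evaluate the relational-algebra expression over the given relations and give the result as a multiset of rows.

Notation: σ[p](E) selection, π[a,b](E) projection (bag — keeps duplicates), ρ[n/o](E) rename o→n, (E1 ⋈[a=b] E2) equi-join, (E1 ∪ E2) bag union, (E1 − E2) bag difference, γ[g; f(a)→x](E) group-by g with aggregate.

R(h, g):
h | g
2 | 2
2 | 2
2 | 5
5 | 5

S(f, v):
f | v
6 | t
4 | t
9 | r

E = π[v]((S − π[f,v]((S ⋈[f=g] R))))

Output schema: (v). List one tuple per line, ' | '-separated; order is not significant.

Per-node cardinality:
  S → 3
  S → 3
  R → 4
  (S ⋈[f=g] R) → 0
  π[f,v]((S ⋈[f=g] R)) → 0
  (S − π[f,v]((S ⋈[f=g] R))) → 3
  π[v]((S − π[f,v]((S ⋈[f=g] R)))) → 3

== RESULT ==
v
r
t
t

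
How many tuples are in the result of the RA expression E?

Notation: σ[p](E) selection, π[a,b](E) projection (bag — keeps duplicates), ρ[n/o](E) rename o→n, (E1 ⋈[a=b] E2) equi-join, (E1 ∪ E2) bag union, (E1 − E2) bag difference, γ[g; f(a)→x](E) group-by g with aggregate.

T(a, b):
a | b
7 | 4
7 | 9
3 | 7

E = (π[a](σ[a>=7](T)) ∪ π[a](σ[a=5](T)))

Subexpression sizes:
  T → 3
  σ[a>=7](T) → 2
  π[a](σ[a>=7](T)) → 2
  T → 3
  σ[a=5](T) → 0
  π[a](σ[a=5](T)) → 0
  (π[a](σ[a>=7](T)) ∪ π[a](σ[a=5](T))) → 2

|E| = 2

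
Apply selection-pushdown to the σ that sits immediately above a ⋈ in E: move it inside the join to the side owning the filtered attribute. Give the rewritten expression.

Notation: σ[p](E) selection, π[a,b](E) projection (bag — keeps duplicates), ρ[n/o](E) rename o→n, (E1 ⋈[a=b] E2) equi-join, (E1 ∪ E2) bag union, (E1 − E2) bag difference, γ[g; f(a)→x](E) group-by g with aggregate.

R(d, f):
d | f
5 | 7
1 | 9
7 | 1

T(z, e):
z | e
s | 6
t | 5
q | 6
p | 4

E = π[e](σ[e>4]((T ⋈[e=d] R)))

σ filters on e, owned by the left side.
E' = π[e]((σ[e>4](T) ⋈[e=d] R))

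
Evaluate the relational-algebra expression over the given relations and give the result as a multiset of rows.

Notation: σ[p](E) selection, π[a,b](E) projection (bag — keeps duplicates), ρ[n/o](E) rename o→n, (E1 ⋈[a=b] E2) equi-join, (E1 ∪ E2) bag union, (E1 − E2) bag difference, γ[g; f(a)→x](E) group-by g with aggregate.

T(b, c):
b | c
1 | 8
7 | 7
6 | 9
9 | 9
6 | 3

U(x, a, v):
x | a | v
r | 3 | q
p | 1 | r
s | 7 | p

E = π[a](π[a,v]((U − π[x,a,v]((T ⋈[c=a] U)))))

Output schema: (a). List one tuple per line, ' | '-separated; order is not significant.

Subexpression sizes:
  U → 3
  T → 5
  U → 3
  (T ⋈[c=a] U) → 2
  π[x,a,v]((T ⋈[c=a] U)) → 2
  (U − π[x,a,v]((T ⋈[c=a] U))) → 1
  π[a,v]((U − π[x,a,v]((T ⋈[c=a] U)))) → 1
  π[a](π[a,v]((U − π[x,a,v]((T ⋈[c=a] U))))) → 1

== RESULT ==
a
1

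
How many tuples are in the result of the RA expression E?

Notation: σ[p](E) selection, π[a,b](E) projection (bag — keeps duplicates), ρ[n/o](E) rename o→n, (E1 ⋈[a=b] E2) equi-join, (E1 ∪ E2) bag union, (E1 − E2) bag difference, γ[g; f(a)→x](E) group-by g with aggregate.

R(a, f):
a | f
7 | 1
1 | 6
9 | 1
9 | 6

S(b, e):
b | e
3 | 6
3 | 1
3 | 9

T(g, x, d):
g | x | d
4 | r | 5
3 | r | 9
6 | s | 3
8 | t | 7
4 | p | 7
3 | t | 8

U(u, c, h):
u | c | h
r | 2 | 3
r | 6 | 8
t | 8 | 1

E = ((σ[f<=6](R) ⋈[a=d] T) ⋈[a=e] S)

Per-node cardinality:
  R → 4
  σ[f<=6](R) → 4
  T → 6
  (σ[f<=6](R) ⋈[a=d] T) → 4
  S → 3
  ((σ[f<=6](R) ⋈[a=d] T) ⋈[a=e] S) → 2

|E| = 2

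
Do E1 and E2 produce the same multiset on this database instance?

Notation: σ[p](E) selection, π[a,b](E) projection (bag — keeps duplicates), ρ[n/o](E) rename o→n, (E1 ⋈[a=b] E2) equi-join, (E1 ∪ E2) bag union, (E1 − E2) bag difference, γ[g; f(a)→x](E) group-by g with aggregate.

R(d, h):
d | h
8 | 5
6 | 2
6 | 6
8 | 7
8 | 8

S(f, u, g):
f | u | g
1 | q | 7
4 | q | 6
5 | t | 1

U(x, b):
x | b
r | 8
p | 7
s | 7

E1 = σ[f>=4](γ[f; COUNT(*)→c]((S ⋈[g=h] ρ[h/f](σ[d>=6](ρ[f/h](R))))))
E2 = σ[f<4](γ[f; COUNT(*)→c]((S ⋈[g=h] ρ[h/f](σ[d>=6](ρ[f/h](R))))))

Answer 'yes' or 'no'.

E1 row counts bottom-up:
  S → 3
  R → 5
  ρ[f/h](R) → 5
  σ[d>=6](ρ[f/h](R)) → 5
  ρ[h/f](σ[d>=6](ρ[f/h](R))) → 5
  (S ⋈[g=h] ρ[h/f](σ[d>=6](ρ[f/h](R)))) → 2
  γ[f; COUNT(*)→c]((S ⋈[g=h] ρ[h/f](σ[d>=6](ρ[f/h](R))))) → 2
  σ[f>=4](γ[f; COUNT(*)→c]((S ⋈[g=h] ρ[h/f](σ[d>=6](ρ[f/h](R)))))) → 1
E2 row counts bottom-up:
  S → 3
  R → 5
  ρ[f/h](R) → 5
  σ[d>=6](ρ[f/h](R)) → 5
  ρ[h/f](σ[d>=6](ρ[f/h](R))) → 5
  (S ⋈[g=h] ρ[h/f](σ[d>=6](ρ[f/h](R)))) → 2
  γ[f; COUNT(*)→c]((S ⋈[g=h] ρ[h/f](σ[d>=6](ρ[f/h](R))))) → 2
  σ[f<4](γ[f; COUNT(*)→c]((S ⋈[g=h] ρ[h/f](σ[d>=6](ρ[f/h](R)))))) → 1

E1 result:
f | c
4 | 1
E2 result:
f | c
1 | 1
Witness: (1, 1) appears 0× in E1 but 1× in E2.

no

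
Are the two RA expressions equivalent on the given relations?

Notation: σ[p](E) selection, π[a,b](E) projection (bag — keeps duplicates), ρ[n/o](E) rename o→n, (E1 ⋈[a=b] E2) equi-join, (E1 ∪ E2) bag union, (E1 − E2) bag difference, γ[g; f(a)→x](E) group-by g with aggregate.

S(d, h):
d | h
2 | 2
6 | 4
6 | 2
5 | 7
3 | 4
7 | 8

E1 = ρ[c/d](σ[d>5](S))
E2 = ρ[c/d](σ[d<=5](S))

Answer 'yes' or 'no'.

E1 stepwise |·|:
  S → 6
  σ[d>5](S) → 3
  ρ[c/d](σ[d>5](S)) → 3
E2 stepwise |·|:
  S → 6
  σ[d<=5](S) → 3
  ρ[c/d](σ[d<=5](S)) → 3

E1 result:
c | h
6 | 2
6 | 4
7 | 8
E2 result:
c | h
2 | 2
3 | 4
5 | 7
Witness: (6, 2) appears 1× in E1 but 0× in E2.

no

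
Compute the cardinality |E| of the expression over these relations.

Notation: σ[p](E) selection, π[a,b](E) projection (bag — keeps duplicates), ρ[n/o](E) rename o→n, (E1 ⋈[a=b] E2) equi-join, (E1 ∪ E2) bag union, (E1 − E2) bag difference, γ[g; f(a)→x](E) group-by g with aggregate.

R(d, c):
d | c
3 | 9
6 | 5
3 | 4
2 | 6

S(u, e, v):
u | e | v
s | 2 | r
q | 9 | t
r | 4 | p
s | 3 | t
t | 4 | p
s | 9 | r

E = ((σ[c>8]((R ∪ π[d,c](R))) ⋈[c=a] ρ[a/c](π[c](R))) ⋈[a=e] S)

Per-node cardinality:
  R → 4
  R → 4
  π[d,c](R) → 4
  (R ∪ π[d,c](R)) → 8
  σ[c>8]((R ∪ π[d,c](R))) → 2
  R → 4
  π[c](R) → 4
  ρ[a/c](π[c](R)) → 4
  (σ[c>8]((R ∪ π[d,c](R))) ⋈[c=a] ρ[a/c](π[c](R))) → 2
  S → 6
  ((σ[c>8]((R ∪ π[d,c](R))) ⋈[c=a] ρ[a/c](π[c](R))) ⋈[a=e] S) → 4

|E| = 4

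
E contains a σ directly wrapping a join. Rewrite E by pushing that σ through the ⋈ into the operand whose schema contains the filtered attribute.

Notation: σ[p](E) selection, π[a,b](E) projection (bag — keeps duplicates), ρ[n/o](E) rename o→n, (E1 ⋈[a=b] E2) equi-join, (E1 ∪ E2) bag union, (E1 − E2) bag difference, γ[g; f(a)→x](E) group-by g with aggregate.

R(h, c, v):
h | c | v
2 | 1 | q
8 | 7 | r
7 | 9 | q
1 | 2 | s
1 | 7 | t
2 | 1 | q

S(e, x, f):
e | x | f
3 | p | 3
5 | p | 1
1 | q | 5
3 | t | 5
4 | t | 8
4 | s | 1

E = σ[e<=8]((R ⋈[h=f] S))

σ filters on e, owned by the right side.
E' = (R ⋈[h=f] σ[e<=8](S))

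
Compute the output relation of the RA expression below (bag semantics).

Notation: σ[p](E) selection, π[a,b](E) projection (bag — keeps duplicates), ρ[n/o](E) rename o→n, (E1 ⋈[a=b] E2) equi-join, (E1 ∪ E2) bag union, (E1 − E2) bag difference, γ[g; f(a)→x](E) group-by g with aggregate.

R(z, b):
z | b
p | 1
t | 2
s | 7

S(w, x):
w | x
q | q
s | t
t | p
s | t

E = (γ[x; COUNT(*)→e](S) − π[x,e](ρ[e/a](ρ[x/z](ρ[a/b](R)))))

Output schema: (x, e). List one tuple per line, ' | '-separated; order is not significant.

Stepwise |·|:
  S → 4
  γ[x; COUNT(*)→e](S) → 3
  R → 3
  ρ[a/b](R) → 3
  ρ[x/z](ρ[a/b](R)) → 3
  ρ[e/a](ρ[x/z](ρ[a/b](R))) → 3
  π[x,e](ρ[e/a](ρ[x/z](ρ[a/b](R)))) → 3
  (γ[x; COUNT(*)→e](S) − π[x,e](ρ[e/a](ρ[x/z](ρ[a/b](R))))) → 1

== RESULT ==
x | e
q | 1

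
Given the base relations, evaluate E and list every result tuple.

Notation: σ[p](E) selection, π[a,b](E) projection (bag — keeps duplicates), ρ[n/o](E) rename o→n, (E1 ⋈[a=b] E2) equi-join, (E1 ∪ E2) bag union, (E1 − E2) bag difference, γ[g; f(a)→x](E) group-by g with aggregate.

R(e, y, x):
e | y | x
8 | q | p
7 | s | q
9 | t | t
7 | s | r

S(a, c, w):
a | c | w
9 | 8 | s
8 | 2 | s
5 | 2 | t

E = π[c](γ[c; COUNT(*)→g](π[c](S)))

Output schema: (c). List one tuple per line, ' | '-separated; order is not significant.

Stepwise |·|:
  S → 3
  π[c](S) → 3
  γ[c; COUNT(*)→g](π[c](S)) → 2
  π[c](γ[c; COUNT(*)→g](π[c](S))) → 2

== RESULT ==
c
2
8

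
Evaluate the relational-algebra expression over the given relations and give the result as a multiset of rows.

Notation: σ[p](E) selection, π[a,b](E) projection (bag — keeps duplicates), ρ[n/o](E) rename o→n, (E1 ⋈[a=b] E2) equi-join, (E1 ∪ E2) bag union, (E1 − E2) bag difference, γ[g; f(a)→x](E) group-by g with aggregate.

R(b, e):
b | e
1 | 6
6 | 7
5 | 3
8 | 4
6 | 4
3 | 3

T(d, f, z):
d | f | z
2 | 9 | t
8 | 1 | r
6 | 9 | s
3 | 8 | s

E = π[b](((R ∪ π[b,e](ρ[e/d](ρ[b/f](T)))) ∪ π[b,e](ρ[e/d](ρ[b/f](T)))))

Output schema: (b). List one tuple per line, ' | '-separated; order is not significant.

Row counts bottom-up:
  R → 6
  T → 4
  ρ[b/f](T) → 4
  ρ[e/d](ρ[b/f](T)) → 4
  π[b,e](ρ[e/d](ρ[b/f](T))) → 4
  (R ∪ π[b,e](ρ[e/d](ρ[b/f](T)))) → 10
  T → 4
  ρ[b/f](T) → 4
  ρ[e/d](ρ[b/f](T)) → 4
  π[b,e](ρ[e/d](ρ[b/f](T))) → 4
  ((R ∪ π[b,e](ρ[e/d](ρ[b/f](T)))) ∪ π[b,e](ρ[e/d](ρ[b/f](T)))) → 14
  π[b](((R ∪ π[b,e](ρ[e/d](ρ[b/f](T)))) ∪ π[b,e](ρ[e/d](ρ[b/f](T))))) → 14

== RESULT ==
b
1
1
1
3
5
6
6
8
8
8
9
9
9
9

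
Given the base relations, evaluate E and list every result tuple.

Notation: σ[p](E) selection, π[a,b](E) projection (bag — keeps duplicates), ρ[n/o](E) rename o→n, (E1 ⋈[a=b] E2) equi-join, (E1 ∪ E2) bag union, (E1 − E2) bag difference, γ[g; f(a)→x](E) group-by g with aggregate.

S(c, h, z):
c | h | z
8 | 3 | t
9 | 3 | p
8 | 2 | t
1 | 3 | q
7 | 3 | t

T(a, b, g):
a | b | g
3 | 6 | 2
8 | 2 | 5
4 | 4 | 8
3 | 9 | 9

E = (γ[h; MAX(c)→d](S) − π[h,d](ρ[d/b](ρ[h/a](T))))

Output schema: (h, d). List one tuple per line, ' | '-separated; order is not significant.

Row counts bottom-up:
  S → 5
  γ[h; MAX(c)→d](S) → 2
  T → 4
  ρ[h/a](T) → 4
  ρ[d/b](ρ[h/a](T)) → 4
  π[h,d](ρ[d/b](ρ[h/a](T))) → 4
  (γ[h; MAX(c)→d](S) − π[h,d](ρ[d/b](ρ[h/a](T)))) → 1

== RESULT ==
h | d
2 | 8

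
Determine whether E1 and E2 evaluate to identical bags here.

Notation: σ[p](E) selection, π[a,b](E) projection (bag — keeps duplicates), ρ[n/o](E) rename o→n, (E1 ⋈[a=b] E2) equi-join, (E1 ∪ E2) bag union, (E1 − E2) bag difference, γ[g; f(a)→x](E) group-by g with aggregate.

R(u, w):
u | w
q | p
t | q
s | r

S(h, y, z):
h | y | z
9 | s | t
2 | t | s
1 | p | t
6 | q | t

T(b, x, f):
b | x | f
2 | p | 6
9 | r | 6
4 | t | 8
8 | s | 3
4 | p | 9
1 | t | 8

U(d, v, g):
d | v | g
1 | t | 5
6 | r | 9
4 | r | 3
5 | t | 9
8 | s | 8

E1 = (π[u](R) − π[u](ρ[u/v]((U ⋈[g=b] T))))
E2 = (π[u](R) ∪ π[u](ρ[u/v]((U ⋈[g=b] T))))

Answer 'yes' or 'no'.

E1 per-node cardinality:
  R → 3
  π[u](R) → 3
  U → 5
  T → 6
  (U ⋈[g=b] T) → 3
  ρ[u/v]((U ⋈[g=b] T)) → 3
  π[u](ρ[u/v]((U ⋈[g=b] T))) → 3
  (π[u](R) − π[u](ρ[u/v]((U ⋈[g=b] T)))) → 1
E2 per-node cardinality:
  R → 3
  π[u](R) → 3
  U → 5
  T → 6
  (U ⋈[g=b] T) → 3
  ρ[u/v]((U ⋈[g=b] T)) → 3
  π[u](ρ[u/v]((U ⋈[g=b] T))) → 3
  (π[u](R) ∪ π[u](ρ[u/v]((U ⋈[g=b] T)))) → 6

E1 result:
u
q
E2 result:
u
q
r
s
s
t
t
Witness: ('t',) appears 0× in E1 but 2× in E2.

no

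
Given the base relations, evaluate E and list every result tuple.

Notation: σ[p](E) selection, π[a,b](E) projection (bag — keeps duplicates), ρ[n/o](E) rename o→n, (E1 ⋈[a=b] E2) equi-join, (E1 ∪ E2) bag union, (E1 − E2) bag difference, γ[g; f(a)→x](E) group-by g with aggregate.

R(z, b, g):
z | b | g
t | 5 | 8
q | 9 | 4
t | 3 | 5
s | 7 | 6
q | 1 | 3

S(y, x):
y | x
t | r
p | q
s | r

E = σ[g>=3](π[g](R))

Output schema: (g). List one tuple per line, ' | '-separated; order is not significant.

Per-node cardinality:
  R → 5
  π[g](R) → 5
  σ[g>=3](π[g](R)) → 5

== RESULT ==
g
3
4
5
6
8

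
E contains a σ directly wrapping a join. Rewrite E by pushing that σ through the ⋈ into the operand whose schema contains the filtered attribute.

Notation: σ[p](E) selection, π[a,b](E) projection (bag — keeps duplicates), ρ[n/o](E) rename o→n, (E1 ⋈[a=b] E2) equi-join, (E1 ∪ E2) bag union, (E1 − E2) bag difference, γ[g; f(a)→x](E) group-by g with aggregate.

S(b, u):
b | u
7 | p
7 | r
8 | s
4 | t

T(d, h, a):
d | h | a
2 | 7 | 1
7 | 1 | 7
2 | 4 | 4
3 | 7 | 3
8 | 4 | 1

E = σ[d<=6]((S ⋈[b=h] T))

σ filters on d, owned by the right side.
E' = (S ⋈[b=h] σ[d<=6](T))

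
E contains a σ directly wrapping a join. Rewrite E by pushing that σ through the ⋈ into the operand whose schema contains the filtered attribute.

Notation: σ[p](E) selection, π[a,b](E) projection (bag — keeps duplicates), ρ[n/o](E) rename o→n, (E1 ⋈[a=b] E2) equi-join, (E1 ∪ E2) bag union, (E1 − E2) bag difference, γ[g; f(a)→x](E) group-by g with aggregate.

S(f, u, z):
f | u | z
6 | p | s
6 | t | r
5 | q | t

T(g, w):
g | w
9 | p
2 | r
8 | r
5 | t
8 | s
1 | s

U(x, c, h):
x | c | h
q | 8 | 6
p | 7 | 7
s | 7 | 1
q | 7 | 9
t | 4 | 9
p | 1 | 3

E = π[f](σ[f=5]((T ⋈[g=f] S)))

σ filters on f, owned by the right side.
E' = π[f]((T ⋈[g=f] σ[f=5](S)))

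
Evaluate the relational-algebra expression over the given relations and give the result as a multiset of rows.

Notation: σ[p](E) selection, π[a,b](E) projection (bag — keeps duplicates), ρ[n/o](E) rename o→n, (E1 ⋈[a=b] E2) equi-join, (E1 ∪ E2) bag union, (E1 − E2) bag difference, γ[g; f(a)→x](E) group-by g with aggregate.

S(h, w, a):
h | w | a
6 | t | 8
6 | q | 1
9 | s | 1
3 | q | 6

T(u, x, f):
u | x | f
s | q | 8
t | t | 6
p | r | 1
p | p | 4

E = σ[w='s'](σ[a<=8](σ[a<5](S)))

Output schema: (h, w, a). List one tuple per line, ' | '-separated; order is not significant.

Subexpression sizes:
  S → 4
  σ[a<5](S) → 2
  σ[a<=8](σ[a<5](S)) → 2
  σ[w='s'](σ[a<=8](σ[a<5](S))) → 1

== RESULT ==
h | w | a
9 | s | 1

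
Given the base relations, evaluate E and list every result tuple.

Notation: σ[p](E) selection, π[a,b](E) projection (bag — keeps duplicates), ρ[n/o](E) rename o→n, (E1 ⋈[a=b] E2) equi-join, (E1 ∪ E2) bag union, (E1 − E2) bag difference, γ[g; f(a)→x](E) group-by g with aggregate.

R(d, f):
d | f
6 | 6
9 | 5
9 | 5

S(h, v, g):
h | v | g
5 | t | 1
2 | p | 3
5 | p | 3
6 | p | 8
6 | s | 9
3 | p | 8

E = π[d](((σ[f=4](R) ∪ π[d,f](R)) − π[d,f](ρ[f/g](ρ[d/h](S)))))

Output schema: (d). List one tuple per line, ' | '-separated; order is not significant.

Row counts bottom-up:
  R → 3
  σ[f=4](R) → 0
  R → 3
  π[d,f](R) → 3
  (σ[f=4](R) ∪ π[d,f](R)) → 3
  S → 6
  ρ[d/h](S) → 6
  ρ[f/g](ρ[d/h](S)) → 6
  π[d,f](ρ[f/g](ρ[d/h](S))) → 6
  ((σ[f=4](R) ∪ π[d,f](R)) − π[d,f](ρ[f/g](ρ[d/h](S)))) → 3
  π[d](((σ[f=4](R) ∪ π[d,f](R)) − π[d,f](ρ[f/g](ρ[d/h](S))))) → 3

== RESULT ==
d
6
9
9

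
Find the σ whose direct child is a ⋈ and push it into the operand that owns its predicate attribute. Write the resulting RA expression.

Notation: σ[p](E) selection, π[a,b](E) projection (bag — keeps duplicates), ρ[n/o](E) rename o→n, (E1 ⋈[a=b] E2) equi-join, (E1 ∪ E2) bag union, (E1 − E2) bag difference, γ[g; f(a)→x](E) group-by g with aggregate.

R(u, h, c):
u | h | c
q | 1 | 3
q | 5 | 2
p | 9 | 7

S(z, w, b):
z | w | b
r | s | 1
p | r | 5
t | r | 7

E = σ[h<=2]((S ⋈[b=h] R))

σ filters on h, owned by the right side.
E' = (S ⋈[b=h] σ[h<=2](R))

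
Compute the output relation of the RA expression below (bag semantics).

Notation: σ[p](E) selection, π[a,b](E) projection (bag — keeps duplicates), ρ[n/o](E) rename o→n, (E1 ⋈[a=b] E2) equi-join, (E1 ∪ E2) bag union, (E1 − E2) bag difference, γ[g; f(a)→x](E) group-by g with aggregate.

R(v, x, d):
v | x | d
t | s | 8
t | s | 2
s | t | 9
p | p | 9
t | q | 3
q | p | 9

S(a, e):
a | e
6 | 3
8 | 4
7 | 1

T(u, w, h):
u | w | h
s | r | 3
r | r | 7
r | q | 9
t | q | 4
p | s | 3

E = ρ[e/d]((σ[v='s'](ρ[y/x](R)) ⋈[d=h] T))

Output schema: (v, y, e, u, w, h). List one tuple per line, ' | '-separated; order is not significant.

Stepwise |·|:
  R → 6
  ρ[y/x](R) → 6
  σ[v='s'](ρ[y/x](R)) → 1
  T → 5
  (σ[v='s'](ρ[y/x](R)) ⋈[d=h] T) → 1
  ρ[e/d]((σ[v='s'](ρ[y/x](R)) ⋈[d=h] T)) → 1

== RESULT ==
v | y | e | u | w | h
s | t | 9 | r | q | 9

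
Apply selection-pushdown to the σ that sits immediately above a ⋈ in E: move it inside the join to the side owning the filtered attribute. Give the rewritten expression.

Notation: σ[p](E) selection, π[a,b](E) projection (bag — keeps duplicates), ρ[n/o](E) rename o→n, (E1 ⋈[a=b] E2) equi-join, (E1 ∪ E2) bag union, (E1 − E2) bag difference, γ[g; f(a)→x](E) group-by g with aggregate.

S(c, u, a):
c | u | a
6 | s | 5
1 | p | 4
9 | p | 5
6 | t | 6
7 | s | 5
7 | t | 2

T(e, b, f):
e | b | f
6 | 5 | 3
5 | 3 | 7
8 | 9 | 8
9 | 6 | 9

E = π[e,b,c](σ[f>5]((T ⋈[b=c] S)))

σ filters on f, owned by the left side.
E' = π[e,b,c]((σ[f>5](T) ⋈[b=c] S))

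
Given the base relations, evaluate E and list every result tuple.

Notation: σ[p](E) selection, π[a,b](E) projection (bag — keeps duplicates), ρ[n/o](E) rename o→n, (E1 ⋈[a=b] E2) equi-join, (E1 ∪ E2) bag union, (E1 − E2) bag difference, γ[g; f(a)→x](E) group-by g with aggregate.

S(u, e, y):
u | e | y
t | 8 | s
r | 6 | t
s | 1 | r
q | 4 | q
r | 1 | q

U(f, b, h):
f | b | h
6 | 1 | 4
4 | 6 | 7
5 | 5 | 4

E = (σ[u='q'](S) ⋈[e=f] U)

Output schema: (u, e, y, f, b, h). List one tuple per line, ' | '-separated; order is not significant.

Stepwise |·|:
  S → 5
  σ[u='q'](S) → 1
  U → 3
  (σ[u='q'](S) ⋈[e=f] U) → 1

== RESULT ==
u | e | y | f | b | h
q | 4 | q | 4 | 6 | 7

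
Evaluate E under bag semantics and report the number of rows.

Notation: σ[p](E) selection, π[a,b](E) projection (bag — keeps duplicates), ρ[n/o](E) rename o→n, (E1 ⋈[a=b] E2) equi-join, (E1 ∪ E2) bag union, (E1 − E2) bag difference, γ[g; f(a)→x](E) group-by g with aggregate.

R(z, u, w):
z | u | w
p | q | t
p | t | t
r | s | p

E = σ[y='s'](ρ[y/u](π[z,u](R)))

Per-node cardinality:
  R → 3
  π[z,u](R) → 3
  ρ[y/u](π[z,u](R)) → 3
  σ[y='s'](ρ[y/u](π[z,u](R))) → 1

|E| = 1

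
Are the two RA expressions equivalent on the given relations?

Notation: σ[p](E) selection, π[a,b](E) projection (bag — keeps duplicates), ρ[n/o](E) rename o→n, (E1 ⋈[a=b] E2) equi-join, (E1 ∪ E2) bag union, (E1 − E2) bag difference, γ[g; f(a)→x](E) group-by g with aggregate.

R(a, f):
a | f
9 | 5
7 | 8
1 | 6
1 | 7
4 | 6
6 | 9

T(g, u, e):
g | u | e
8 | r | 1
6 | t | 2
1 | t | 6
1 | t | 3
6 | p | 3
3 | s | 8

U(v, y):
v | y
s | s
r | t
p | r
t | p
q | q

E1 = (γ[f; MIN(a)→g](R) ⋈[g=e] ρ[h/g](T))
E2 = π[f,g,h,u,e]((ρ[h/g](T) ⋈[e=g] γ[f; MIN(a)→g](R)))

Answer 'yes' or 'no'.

E1 per-node cardinality:
  R → 6
  γ[f; MIN(a)→g](R) → 5
  T → 6
  ρ[h/g](T) → 6
  (γ[f; MIN(a)→g](R) ⋈[g=e] ρ[h/g](T)) → 3
E2 per-node cardinality:
  T → 6
  ρ[h/g](T) → 6
  R → 6
  γ[f; MIN(a)→g](R) → 5
  (ρ[h/g](T) ⋈[e=g] γ[f; MIN(a)→g](R)) → 3
  π[f,g,h,u,e]((ρ[h/g](T) ⋈[e=g] γ[f; MIN(a)→g](R))) → 3

E1 and E2 produce the same multiset:
f | g | h | u | e
6 | 1 | 8 | r | 1
7 | 1 | 8 | r | 1
9 | 6 | 1 | t | 6

yes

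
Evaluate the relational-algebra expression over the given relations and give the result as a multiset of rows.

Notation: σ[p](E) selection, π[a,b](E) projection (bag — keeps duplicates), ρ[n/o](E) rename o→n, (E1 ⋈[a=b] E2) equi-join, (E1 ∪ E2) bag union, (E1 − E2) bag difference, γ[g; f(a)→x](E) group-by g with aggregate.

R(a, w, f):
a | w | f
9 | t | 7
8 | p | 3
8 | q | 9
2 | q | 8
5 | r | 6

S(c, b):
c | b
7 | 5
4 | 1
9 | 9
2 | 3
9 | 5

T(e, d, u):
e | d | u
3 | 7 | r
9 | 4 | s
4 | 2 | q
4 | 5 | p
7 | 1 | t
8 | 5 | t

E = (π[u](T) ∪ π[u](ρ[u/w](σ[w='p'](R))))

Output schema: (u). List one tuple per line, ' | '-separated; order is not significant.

Row counts bottom-up:
  T → 6
  π[u](T) → 6
  R → 5
  σ[w='p'](R) → 1
  ρ[u/w](σ[w='p'](R)) → 1
  π[u](ρ[u/w](σ[w='p'](R))) → 1
  (π[u](T) ∪ π[u](ρ[u/w](σ[w='p'](R)))) → 7

== RESULT ==
u
p
p
q
r
s
t
t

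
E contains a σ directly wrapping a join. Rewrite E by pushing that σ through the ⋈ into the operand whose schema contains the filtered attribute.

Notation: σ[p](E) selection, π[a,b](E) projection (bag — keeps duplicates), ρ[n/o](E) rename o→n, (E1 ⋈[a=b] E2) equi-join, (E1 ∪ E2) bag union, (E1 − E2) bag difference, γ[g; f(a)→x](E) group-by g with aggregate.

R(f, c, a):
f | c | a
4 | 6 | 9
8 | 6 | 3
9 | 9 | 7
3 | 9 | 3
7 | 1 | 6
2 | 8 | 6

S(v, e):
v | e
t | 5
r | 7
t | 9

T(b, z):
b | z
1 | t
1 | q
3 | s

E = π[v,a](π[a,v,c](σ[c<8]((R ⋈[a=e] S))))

σ filters on c, owned by the left side.
E' = π[v,a](π[a,v,c]((σ[c<8](R) ⋈[a=e] S)))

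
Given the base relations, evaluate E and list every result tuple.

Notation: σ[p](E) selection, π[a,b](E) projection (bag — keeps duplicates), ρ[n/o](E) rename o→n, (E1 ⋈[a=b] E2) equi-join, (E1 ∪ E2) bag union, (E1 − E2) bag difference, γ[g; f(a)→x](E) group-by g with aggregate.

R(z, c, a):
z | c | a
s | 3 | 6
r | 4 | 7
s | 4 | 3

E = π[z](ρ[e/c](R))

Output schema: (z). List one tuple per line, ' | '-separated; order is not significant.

Subexpression sizes:
  R → 3
  ρ[e/c](R) → 3
  π[z](ρ[e/c](R)) → 3

== RESULT ==
z
r
s
s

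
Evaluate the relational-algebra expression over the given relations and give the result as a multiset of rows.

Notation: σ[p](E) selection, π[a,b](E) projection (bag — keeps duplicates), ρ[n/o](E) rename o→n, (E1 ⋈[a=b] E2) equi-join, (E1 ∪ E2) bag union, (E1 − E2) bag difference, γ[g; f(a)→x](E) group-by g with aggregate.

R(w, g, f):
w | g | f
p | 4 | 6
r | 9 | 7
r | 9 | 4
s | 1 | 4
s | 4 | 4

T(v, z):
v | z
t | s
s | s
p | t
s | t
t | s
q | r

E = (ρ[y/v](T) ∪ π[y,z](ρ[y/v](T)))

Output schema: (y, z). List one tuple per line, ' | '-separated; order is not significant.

Per-node cardinality:
  T → 6
  ρ[y/v](T) → 6
  T → 6
  ρ[y/v](T) → 6
  π[y,z](ρ[y/v](T)) → 6
  (ρ[y/v](T) ∪ π[y,z](ρ[y/v](T))) → 12

== RESULT ==
y | z
p | t
p | t
q | r
q | r
s | s
s | s
s | t
s | t
t | s
t | s
t | s
t | s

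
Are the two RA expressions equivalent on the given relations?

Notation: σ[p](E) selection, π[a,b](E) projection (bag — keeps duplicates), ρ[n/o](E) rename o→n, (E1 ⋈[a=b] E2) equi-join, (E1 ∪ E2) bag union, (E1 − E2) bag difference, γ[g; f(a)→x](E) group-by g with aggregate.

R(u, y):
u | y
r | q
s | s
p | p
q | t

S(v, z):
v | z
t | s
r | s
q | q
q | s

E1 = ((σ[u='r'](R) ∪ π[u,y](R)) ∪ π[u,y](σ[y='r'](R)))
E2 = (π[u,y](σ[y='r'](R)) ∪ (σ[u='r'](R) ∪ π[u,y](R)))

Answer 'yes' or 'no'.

E1 row counts bottom-up:
  R → 4
  σ[u='r'](R) → 1
  R → 4
  π[u,y](R) → 4
  (σ[u='r'](R) ∪ π[u,y](R)) → 5
  R → 4
  σ[y='r'](R) → 0
  π[u,y](σ[y='r'](R)) → 0
  ((σ[u='r'](R) ∪ π[u,y](R)) ∪ π[u,y](σ[y='r'](R))) → 5
E2 row counts bottom-up:
  R → 4
  σ[y='r'](R) → 0
  π[u,y](σ[y='r'](R)) → 0
  R → 4
  σ[u='r'](R) → 1
  R → 4
  π[u,y](R) → 4
  (σ[u='r'](R) ∪ π[u,y](R)) → 5
  (π[u,y](σ[y='r'](R)) ∪ (σ[u='r'](R) ∪ π[u,y](R))) → 5

E1 and E2 produce the same multiset:
u | y
p | p
q | t
r | q
r | q
s | s

yes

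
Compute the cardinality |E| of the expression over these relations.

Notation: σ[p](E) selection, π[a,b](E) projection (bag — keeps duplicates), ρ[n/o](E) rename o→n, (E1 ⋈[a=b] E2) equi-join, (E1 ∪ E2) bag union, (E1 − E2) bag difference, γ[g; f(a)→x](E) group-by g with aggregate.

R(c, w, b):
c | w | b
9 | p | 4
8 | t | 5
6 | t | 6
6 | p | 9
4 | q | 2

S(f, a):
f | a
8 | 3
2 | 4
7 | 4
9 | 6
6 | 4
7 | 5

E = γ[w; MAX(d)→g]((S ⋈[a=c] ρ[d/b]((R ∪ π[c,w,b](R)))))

Row counts bottom-up:
  S → 6
  R → 5
  R → 5
  π[c,w,b](R) → 5
  (R ∪ π[c,w,b](R)) → 10
  ρ[d/b]((R ∪ π[c,w,b](R))) → 10
  (S ⋈[a=c] ρ[d/b]((R ∪ π[c,w,b](R)))) → 10
  γ[w; MAX(d)→g]((S ⋈[a=c] ρ[d/b]((R ∪ π[c,w,b](R))))) → 3

|E| = 3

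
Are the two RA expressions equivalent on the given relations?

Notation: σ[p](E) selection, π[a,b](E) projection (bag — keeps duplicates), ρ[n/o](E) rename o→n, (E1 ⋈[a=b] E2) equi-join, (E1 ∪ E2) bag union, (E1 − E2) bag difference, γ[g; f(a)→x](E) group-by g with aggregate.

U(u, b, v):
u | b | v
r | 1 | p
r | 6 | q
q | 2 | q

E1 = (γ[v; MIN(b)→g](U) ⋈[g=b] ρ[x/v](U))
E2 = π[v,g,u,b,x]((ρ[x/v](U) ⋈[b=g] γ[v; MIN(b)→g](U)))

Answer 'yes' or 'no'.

E1 row counts bottom-up:
  U → 3
  γ[v; MIN(b)→g](U) → 2
  U → 3
  ρ[x/v](U) → 3
  (γ[v; MIN(b)→g](U) ⋈[g=b] ρ[x/v](U)) → 2
E2 row counts bottom-up:
  U → 3
  ρ[x/v](U) → 3
  U → 3
  γ[v; MIN(b)→g](U) → 2
  (ρ[x/v](U) ⋈[b=g] γ[v; MIN(b)→g](U)) → 2
  π[v,g,u,b,x]((ρ[x/v](U) ⋈[b=g] γ[v; MIN(b)→g](U))) → 2

E1 and E2 produce the same multiset:
v | g | u | b | x
p | 1 | r | 1 | p
q | 2 | q | 2 | q

yes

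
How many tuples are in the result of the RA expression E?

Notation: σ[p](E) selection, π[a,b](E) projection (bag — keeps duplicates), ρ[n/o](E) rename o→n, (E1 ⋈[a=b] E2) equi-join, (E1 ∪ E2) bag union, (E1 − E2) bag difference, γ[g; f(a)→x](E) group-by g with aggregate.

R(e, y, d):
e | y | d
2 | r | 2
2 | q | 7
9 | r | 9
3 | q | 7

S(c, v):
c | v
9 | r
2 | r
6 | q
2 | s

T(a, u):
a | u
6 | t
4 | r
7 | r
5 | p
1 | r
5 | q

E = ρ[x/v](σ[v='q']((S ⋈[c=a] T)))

Stepwise |·|:
  S → 4
  T → 6
  (S ⋈[c=a] T) → 1
  σ[v='q']((S ⋈[c=a] T)) → 1
  ρ[x/v](σ[v='q']((S ⋈[c=a] T))) → 1

|E| = 1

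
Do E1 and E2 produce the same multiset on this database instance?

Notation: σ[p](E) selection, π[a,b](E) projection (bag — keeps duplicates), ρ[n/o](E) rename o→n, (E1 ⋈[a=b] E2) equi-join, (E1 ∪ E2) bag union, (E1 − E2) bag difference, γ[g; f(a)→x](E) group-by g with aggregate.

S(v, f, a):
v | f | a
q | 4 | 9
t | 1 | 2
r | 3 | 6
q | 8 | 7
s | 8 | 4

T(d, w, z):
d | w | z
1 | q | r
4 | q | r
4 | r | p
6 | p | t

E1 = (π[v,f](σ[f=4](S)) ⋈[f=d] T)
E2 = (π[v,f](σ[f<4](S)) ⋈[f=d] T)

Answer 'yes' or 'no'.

E1 row counts bottom-up:
  S → 5
  σ[f=4](S) → 1
  π[v,f](σ[f=4](S)) → 1
  T → 4
  (π[v,f](σ[f=4](S)) ⋈[f=d] T) → 2
E2 row counts bottom-up:
  S → 5
  σ[f<4](S) → 2
  π[v,f](σ[f<4](S)) → 2
  T → 4
  (π[v,f](σ[f<4](S)) ⋈[f=d] T) → 1

E1 result:
v | f | d | w | z
q | 4 | 4 | q | r
q | 4 | 4 | r | p
E2 result:
v | f | d | w | z
t | 1 | 1 | q | r
Witness: ('q', 4, 4, 'q', 'r') appears 1× in E1 but 0× in E2.

no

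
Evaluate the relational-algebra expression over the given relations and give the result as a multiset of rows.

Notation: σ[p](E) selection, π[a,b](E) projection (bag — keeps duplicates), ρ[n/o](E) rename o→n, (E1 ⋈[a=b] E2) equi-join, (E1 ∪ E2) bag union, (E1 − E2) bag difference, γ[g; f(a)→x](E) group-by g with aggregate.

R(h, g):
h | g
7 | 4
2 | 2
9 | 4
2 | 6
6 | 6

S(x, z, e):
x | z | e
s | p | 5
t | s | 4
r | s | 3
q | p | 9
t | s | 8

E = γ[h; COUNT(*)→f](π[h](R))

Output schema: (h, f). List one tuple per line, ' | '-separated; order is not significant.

Per-node cardinality:
  R → 5
  π[h](R) → 5
  γ[h; COUNT(*)→f](π[h](R)) → 4

== RESULT ==
h | f
2 | 2
6 | 1
7 | 1
9 | 1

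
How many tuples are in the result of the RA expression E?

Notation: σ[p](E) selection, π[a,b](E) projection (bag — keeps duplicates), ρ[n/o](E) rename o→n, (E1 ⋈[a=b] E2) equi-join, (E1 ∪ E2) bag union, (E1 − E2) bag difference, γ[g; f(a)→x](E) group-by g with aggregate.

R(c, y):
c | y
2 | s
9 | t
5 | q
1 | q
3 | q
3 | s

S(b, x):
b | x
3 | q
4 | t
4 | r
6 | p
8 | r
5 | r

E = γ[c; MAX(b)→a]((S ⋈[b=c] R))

Row counts bottom-up:
  S → 6
  R → 6
  (S ⋈[b=c] R) → 3
  γ[c; MAX(b)→a]((S ⋈[b=c] R)) → 2

|E| = 2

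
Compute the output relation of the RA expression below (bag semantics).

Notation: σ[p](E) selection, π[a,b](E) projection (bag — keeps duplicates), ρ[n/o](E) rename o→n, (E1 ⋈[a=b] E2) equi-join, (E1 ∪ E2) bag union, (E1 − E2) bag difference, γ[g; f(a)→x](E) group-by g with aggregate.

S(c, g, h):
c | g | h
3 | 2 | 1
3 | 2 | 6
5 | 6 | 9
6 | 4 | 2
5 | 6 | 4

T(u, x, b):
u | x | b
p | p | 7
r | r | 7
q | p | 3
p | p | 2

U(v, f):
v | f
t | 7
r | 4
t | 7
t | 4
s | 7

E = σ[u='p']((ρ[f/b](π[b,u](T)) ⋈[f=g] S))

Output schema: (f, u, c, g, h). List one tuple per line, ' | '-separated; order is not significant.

Stepwise |·|:
  T → 4
  π[b,u](T) → 4
  ρ[f/b](π[b,u](T)) → 4
  S → 5
  (ρ[f/b](π[b,u](T)) ⋈[f=g] S) → 2
  σ[u='p']((ρ[f/b](π[b,u](T)) ⋈[f=g] S)) → 2

== RESULT ==
f | u | c | g | h
2 | p | 3 | 2 | 1
2 | p | 3 | 2 | 6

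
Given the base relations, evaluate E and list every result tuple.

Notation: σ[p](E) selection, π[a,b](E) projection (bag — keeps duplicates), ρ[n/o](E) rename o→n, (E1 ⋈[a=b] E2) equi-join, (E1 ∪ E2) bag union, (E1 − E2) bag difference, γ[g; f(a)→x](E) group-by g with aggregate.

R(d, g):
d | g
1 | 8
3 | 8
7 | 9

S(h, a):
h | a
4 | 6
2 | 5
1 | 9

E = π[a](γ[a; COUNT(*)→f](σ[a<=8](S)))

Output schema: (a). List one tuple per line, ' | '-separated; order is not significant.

Stepwise |·|:
  S → 3
  σ[a<=8](S) → 2
  γ[a; COUNT(*)→f](σ[a<=8](S)) → 2
  π[a](γ[a; COUNT(*)→f](σ[a<=8](S))) → 2

== RESULT ==
a
5
6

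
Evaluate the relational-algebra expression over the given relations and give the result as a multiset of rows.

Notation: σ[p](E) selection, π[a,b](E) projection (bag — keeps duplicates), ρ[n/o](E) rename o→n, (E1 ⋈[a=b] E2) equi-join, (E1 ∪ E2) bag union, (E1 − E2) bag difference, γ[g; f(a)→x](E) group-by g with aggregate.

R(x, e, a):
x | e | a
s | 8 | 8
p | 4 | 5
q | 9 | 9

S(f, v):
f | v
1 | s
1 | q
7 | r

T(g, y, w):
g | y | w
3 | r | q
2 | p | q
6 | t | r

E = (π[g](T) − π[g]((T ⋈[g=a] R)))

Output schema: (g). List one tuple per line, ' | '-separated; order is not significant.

Row counts bottom-up:
  T → 3
  π[g](T) → 3
  T → 3
  R → 3
  (T ⋈[g=a] R) → 0
  π[g]((T ⋈[g=a] R)) → 0
  (π[g](T) − π[g]((T ⋈[g=a] R))) → 3

== RESULT ==
g
2
3
6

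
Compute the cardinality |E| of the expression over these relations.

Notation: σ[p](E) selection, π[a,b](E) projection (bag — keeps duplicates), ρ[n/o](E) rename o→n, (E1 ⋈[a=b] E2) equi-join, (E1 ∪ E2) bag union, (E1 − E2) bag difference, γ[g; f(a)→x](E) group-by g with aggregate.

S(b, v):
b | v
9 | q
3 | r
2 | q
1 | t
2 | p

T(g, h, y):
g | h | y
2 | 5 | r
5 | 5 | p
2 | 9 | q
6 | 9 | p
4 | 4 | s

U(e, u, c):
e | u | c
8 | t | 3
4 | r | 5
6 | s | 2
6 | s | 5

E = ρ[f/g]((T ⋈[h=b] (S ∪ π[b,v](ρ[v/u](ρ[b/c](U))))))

Stepwise |·|:
  T → 5
  S → 5
  U → 4
  ρ[b/c](U) → 4
  ρ[v/u](ρ[b/c](U)) → 4
  π[b,v](ρ[v/u](ρ[b/c](U))) → 4
  (S ∪ π[b,v](ρ[v/u](ρ[b/c](U)))) → 9
  (T ⋈[h=b] (S ∪ π[b,v](ρ[v/u](ρ[b/c](U))))) → 6
  ρ[f/g]((T ⋈[h=b] (S ∪ π[b,v](ρ[v/u](ρ[b/c](U)))))) → 6

|E| = 6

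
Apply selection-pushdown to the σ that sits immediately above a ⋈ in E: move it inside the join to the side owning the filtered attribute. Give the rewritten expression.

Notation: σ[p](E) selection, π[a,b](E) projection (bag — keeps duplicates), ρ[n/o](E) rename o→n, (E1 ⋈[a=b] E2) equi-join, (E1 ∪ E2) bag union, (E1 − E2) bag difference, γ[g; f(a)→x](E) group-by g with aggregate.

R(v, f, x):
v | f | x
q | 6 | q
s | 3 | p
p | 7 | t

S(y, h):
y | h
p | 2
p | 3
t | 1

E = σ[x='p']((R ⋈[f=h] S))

σ filters on x, owned by the left side.
E' = (σ[x='p'](R) ⋈[f=h] S)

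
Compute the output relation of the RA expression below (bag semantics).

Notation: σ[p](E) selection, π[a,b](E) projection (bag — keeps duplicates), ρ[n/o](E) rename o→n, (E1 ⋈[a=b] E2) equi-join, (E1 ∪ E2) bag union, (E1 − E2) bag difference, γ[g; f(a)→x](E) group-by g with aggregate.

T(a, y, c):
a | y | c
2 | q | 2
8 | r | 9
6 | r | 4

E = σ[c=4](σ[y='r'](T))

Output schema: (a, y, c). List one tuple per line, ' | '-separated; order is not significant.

Stepwise |·|:
  T → 3
  σ[y='r'](T) → 2
  σ[c=4](σ[y='r'](T)) → 1

== RESULT ==
a | y | c
6 | r | 4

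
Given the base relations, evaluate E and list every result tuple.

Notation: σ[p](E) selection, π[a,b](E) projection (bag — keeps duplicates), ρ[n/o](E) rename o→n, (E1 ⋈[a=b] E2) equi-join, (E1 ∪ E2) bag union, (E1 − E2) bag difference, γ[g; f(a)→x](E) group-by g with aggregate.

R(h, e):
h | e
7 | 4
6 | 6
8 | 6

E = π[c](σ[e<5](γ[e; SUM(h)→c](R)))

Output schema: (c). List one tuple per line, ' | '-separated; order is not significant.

Per-node cardinality:
  R → 3
  γ[e; SUM(h)→c](R) → 2
  σ[e<5](γ[e; SUM(h)→c](R)) → 1
  π[c](σ[e<5](γ[e; SUM(h)→c](R))) → 1

== RESULT ==
c
7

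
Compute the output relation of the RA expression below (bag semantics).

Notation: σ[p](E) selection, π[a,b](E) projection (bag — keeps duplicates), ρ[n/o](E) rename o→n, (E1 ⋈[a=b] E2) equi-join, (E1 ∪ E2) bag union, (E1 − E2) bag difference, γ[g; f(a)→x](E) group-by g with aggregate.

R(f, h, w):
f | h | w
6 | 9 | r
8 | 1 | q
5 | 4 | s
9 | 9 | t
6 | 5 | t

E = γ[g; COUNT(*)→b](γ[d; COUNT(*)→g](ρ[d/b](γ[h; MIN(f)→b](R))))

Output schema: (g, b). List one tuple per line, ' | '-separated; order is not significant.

Subexpression sizes:
  R → 5
  γ[h; MIN(f)→b](R) → 4
  ρ[d/b](γ[h; MIN(f)→b](R)) → 4
  γ[d; COUNT(*)→g](ρ[d/b](γ[h; MIN(f)→b](R))) → 3
  γ[g; COUNT(*)→b](γ[d; COUNT(*)→g](ρ[d/b](γ[h; MIN(f)→b](R)))) → 2

== RESULT ==
g | b
1 | 2
2 | 1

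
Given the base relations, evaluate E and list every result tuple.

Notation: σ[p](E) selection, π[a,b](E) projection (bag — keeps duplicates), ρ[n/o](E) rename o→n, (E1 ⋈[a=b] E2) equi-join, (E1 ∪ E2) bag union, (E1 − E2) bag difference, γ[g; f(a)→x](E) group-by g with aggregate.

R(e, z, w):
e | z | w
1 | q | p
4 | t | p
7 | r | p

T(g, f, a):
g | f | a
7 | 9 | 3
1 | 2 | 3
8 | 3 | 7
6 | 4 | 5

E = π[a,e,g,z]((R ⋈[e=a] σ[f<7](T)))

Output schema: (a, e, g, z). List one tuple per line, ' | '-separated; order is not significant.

Per-node cardinality:
  R → 3
  T → 4
  σ[f<7](T) → 3
  (R ⋈[e=a] σ[f<7](T)) → 1
  π[a,e,g,z]((R ⋈[e=a] σ[f<7](T))) → 1

== RESULT ==
a | e | g | z
7 | 7 | 8 | r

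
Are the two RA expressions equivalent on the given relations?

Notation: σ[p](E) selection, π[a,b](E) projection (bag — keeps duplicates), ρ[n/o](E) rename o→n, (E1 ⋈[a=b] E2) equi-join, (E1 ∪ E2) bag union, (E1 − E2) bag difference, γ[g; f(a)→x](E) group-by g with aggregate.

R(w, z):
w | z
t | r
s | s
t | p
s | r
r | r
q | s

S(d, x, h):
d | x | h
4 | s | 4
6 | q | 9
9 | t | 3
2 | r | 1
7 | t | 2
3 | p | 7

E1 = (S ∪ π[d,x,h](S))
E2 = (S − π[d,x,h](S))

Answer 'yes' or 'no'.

E1 per-node cardinality:
  S → 6
  S → 6
  π[d,x,h](S) → 6
  (S ∪ π[d,x,h](S)) → 12
E2 per-node cardinality:
  S → 6
  S → 6
  π[d,x,h](S) → 6
  (S − π[d,x,h](S)) → 0

E1 result:
d | x | h
2 | r | 1
2 | r | 1
3 | p | 7
3 | p | 7
4 | s | 4
4 | s | 4
6 | q | 9
6 | q | 9
7 | t | 2
7 | t | 2
9 | t | 3
9 | t | 3
E2 result:
d | x | h
(0 rows)
Witness: (2, 'r', 1) appears 2× in E1 but 0× in E2.

no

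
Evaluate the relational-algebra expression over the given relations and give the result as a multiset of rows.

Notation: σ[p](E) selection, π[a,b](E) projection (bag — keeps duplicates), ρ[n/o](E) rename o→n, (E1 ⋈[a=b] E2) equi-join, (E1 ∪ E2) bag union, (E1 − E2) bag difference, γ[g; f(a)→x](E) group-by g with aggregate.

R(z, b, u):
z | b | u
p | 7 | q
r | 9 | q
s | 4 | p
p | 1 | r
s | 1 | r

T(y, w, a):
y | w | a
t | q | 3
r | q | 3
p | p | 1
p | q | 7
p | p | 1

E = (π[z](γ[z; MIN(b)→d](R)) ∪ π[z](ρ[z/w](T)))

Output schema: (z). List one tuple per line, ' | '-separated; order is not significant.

Per-node cardinality:
  R → 5
  γ[z; MIN(b)→d](R) → 3
  π[z](γ[z; MIN(b)→d](R)) → 3
  T → 5
  ρ[z/w](T) → 5
  π[z](ρ[z/w](T)) → 5
  (π[z](γ[z; MIN(b)→d](R)) ∪ π[z](ρ[z/w](T))) → 8

== RESULT ==
z
p
p
p
q
q
q
r
s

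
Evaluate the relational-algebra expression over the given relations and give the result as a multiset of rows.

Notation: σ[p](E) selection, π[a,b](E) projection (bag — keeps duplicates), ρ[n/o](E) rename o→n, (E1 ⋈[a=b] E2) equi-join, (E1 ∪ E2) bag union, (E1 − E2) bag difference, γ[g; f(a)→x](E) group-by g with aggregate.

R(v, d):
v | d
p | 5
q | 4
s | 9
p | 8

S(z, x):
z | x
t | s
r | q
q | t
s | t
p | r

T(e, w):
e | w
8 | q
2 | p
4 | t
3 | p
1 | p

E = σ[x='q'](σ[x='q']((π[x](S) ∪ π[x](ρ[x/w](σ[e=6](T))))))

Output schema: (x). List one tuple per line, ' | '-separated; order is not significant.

Subexpression sizes:
  S → 5
  π[x](S) → 5
  T → 5
  σ[e=6](T) → 0
  ρ[x/w](σ[e=6](T)) → 0
  π[x](ρ[x/w](σ[e=6](T))) → 0
  (π[x](S) ∪ π[x](ρ[x/w](σ[e=6](T)))) → 5
  σ[x='q']((π[x](S) ∪ π[x](ρ[x/w](σ[e=6](T))))) → 1
  σ[x='q'](σ[x='q']((π[x](S) ∪ π[x](ρ[x/w](σ[e=6](T)))))) → 1

== RESULT ==
x
q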